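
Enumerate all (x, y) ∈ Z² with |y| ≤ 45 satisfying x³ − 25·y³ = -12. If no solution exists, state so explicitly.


The equation is x³ - 25y³ = -12. For fixed y, x³ = 25·y³ − 12, so a solution requires the RHS to be a perfect cube.
Strategy: iterate y from -45 to 45, compute RHS = 25·y³ − 12, and check whether it is a (positive or negative) perfect cube.
Check small values of y:
  y = 0: RHS = -12 is not a perfect cube.
  y = 1: RHS = 13 is not a perfect cube.
  y = -1: RHS = -37 is not a perfect cube.
  y = 2: RHS = 188 is not a perfect cube.
  y = -2: RHS = -212 is not a perfect cube.
  y = 3: RHS = 663 is not a perfect cube.
  y = -3: RHS = -687 is not a perfect cube.
Continuing the search up to |y| = 45 finds no solutions either.
No (x, y) in the scanned range satisfies the equation.

No integer solutions with |y| ≤ 45.


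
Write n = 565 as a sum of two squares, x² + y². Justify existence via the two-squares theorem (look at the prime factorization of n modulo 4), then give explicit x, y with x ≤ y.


Step 1: Factor n = 565 = 5 · 113.
Step 2: Check the mod-4 condition on each prime factor: 5 ≡ 1 (mod 4), exponent 1; 113 ≡ 1 (mod 4), exponent 1.
All primes ≡ 3 (mod 4) appear to even exponent (or don't appear), so by the two-squares theorem n IS expressible as a sum of two squares.
Step 3: Build a representation. Here n = 5 · 113 is a product of primes ≡ 1 (mod 4). Each prime p ≡ 1 (mod 4) is itself a sum of two squares; find a² by testing p − a² for a perfect square:
  5: 5 − 1² = 4 = 2² ⇒ 5 = 1² + 2².
  113: 113 − 1² = 112, 113 − 2² = 109, 113 − 3² = 104, 113 − 4² = 97, 113 − 5² = 88, 113 − 6² = 77, 113 − 7² = 64 = 8² ⇒ 113 = 7² + 8².
  Combine using the Brahmagupta–Fibonacci identity (a² + b²)(c² + d²) = (ac − bd)² + (ad + bc)² = (ac + bd)² + (ad − bc)²:
  5 · 113 = 565: from (1² + 2²)(7² + 8²), take (1·7 − 2·8, 1·8 + 2·7) = (7 − 16, 8 + 14) = (-9, 22); dropping signs (only squares matter) gives (9, 22); check 9² + 22² = 81 + 484 = 565 ✓.
Step 4: Order so x ≤ y and verify: 9² + 22² = 81 + 484 = 565 = n. ✓

n = 565 = 9² + 22² (one valid representation with x ≤ y).


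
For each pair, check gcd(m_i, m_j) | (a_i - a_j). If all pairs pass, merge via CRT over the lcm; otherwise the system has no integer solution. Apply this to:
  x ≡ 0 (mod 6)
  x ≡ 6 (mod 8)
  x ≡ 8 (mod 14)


Moduli 6, 8, 14 are not pairwise coprime, so CRT works modulo lcm(m_i) when all pairwise compatibility conditions hold.
Pairwise compatibility: gcd(m_i, m_j) must divide a_i - a_j for every pair.
Merge one congruence at a time:
  Start: x ≡ 0 (mod 6).
  Combine with x ≡ 6 (mod 8): gcd(6, 8) = 2; 6 - 0 = 6, which IS divisible by 2, so compatible.
    Write x = 0 + 6·t and substitute into x ≡ 6 (mod 8): 6·t ≡ 6 − 0 = 6 (mod 8).
    Divide the congruence (and modulus) by g = 2: 3·t ≡ 3 (mod 4).
    The inverse of 3 mod 4 is 3 (since 3·3 = 9 = 2·4 + 1), so t ≡ 3·3 = 9 ≡ 1 (mod 4).
    Then x = 0 + 6·1 = 6, valid modulo lcm(6, 8) = 24: x ≡ 6 (mod 24).
  Combine with x ≡ 8 (mod 14): gcd(24, 14) = 2; 8 - 6 = 2, which IS divisible by 2, so compatible.
    Write x = 6 + 24·t and substitute into x ≡ 8 (mod 14): 24·t ≡ 8 − 6 = 2 (mod 14).
    Divide the congruence (and modulus) by g = 2: 12·t ≡ 1 (mod 7).
    Reduce coefficients mod 7: 5·t ≡ 1 (mod 7).
    The inverse of 5 mod 7 is 3 (since 5·3 = 15 = 2·7 + 1), so t ≡ 3·1 = 3 ≡ 3 (mod 7).
    Then x = 6 + 24·3 = 78, valid modulo lcm(24, 14) = 168: x ≡ 78 (mod 168).
Verify: 78 mod 6 = 0, 78 mod 8 = 6, 78 mod 14 = 8.

x ≡ 78 (mod 168).


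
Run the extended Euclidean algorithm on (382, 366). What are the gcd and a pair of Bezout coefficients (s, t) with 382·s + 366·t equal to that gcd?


Euclidean algorithm on (382, 366) — divide until remainder is 0:
  382 = 1 · 366 + 16
  366 = 22 · 16 + 14
  16 = 1 · 14 + 2
  14 = 7 · 2 + 0
gcd(382, 366) = 2.
Track Bezout coefficients alongside the remainders: start with r₀ = 382 = a·1 + b·0 (s = 1, t = 0) and r₁ = 366 = a·0 + b·1 (s = 0, t = 1); each new remainder r_{k+1} = r_{k-1} − q_k·r_k inherits s_{k+1} = s_{k-1} − q_k·s_k, t_{k+1} = t_{k-1} − q_k·t_k, so r_k = a·s_k + b·t_k at every step:
  q = 1: r = 16, s = 1 − 1·0 = 1, t = 0 − 1·1 = -1  (check: 382·1 + 366·(-1) = 16)
  q = 22: r = 14, s = 0 − 22·1 = -22, t = 1 − 22·(-1) = 23  (check: 382·(-22) + 366·23 = 14)
  q = 1: r = 2, s = 1 − 1·(-22) = 23, t = -1 − 1·23 = -24  (check: 382·23 + 366·(-24) = 2)
The row with r = 2 (the gcd) gives the Bezout coefficients s = 23, t = -24.
Result: 382 · (23) + 366 · (-24) = 2.

gcd(382, 366) = 2; s = 23, t = -24 (check: 382·23 + 366·(-24) = 2).


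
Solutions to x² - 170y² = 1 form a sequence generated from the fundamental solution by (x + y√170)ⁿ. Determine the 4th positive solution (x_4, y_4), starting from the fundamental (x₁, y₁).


Step 1: Find the fundamental solution (x₁, y₁) of x² - 170y² = 1.
  Expand √170 as a continued fraction. a₀ = ⌊√170⌋ = 13; iterate m_{k+1} = d_k·a_k − m_k, d_{k+1} = (170 − m_{k+1}²)/d_k, a_{k+1} = ⌊(a₀ + m_{k+1})/d_{k+1}⌋ (starting m₀ = 0, d₀ = 1), with convergents p_k = a_k·p_{k-1} + p_{k-2}, q_k = a_k·q_{k-1} + q_{k-2} (p₋₁ = 1, q₋₁ = 0):
  k = 0: a₀ = 13; p₀/q₀ = 13/1; p₀² − 170·q₀² = 169 − 170 = -1.
  k = 1: m = 13, d = 1, a = ⌊(13 + 13)/1⌋ = 26; p/q = (26·13 + 1)/(26·1 + 0) = 339/26; p² − 170·q² = 114921 − 114920 = 1.
  The first convergent with p² − 170·q² = 1 gives the fundamental solution (x₁, y₁) = (339, 26).
Step 2: Apply the recurrence (x_{n+1}, y_{n+1}) = (x₁x_n + 170y₁y_n, x₁y_n + y₁x_n) repeatedly.
  From (x_1, y_1) = (339, 26): x_2 = 339·339 + 170·26·26 = 229841; y_2 = 339·26 + 26·339 = 17628.
  From (x_2, y_2) = (229841, 17628): x_3 = 339·229841 + 170·26·17628 = 155831859; y_3 = 339·17628 + 26·229841 = 11951758.
  From (x_3, y_3) = (155831859, 11951758): x_4 = 339·155831859 + 170·26·11951758 = 105653770561; y_4 = 339·11951758 + 26·155831859 = 8103274296.
Step 3: Verify x_4² - 170·y_4² = 11162719233756430254721 - 11162719233756430254720 = 1 (should be 1). ✓

(x_1, y_1) = (339, 26); (x_4, y_4) = (105653770561, 8103274296).


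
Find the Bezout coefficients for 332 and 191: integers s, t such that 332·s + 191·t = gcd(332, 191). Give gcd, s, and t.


Euclidean algorithm on (332, 191) — divide until remainder is 0:
  332 = 1 · 191 + 141
  191 = 1 · 141 + 50
  141 = 2 · 50 + 41
  50 = 1 · 41 + 9
  41 = 4 · 9 + 5
  9 = 1 · 5 + 4
  5 = 1 · 4 + 1
  4 = 4 · 1 + 0
gcd(332, 191) = 1.
Track Bezout coefficients alongside the remainders: start with r₀ = 332 = a·1 + b·0 (s = 1, t = 0) and r₁ = 191 = a·0 + b·1 (s = 0, t = 1); each new remainder r_{k+1} = r_{k-1} − q_k·r_k inherits s_{k+1} = s_{k-1} − q_k·s_k, t_{k+1} = t_{k-1} − q_k·t_k, so r_k = a·s_k + b·t_k at every step:
  q = 1: r = 141, s = 1 − 1·0 = 1, t = 0 − 1·1 = -1  (check: 332·1 + 191·(-1) = 141)
  q = 1: r = 50, s = 0 − 1·1 = -1, t = 1 − 1·(-1) = 2  (check: 332·(-1) + 191·2 = 50)
  q = 2: r = 41, s = 1 − 2·(-1) = 3, t = -1 − 2·2 = -5  (check: 332·3 + 191·(-5) = 41)
  q = 1: r = 9, s = -1 − 1·3 = -4, t = 2 − 1·(-5) = 7  (check: 332·(-4) + 191·7 = 9)
  q = 4: r = 5, s = 3 − 4·(-4) = 19, t = -5 − 4·7 = -33  (check: 332·19 + 191·(-33) = 5)
  q = 1: r = 4, s = -4 − 1·19 = -23, t = 7 − 1·(-33) = 40  (check: 332·(-23) + 191·40 = 4)
  q = 1: r = 1, s = 19 − 1·(-23) = 42, t = -33 − 1·40 = -73  (check: 332·42 + 191·(-73) = 1)
The row with r = 1 (the gcd) gives the Bezout coefficients s = 42, t = -73.
Result: 332 · (42) + 191 · (-73) = 1.

gcd(332, 191) = 1; s = 42, t = -73 (check: 332·42 + 191·(-73) = 1).


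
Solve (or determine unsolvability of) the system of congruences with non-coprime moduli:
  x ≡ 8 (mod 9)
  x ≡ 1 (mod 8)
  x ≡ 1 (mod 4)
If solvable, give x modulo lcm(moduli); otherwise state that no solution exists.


Moduli 9, 8, 4 are not pairwise coprime, so CRT works modulo lcm(m_i) when all pairwise compatibility conditions hold.
Pairwise compatibility: gcd(m_i, m_j) must divide a_i - a_j for every pair.
Merge one congruence at a time:
  Start: x ≡ 8 (mod 9).
  Combine with x ≡ 1 (mod 8): gcd(9, 8) = 1; 1 - 8 = -7, which IS divisible by 1, so compatible.
    Write x = 8 + 9·t and substitute into x ≡ 1 (mod 8): 9·t ≡ 1 − 8 = -7 (mod 8).
    Reduce coefficients mod 8: 1·t ≡ 1 (mod 8).
    So t ≡ 1 (mod 8).
    Then x = 8 + 9·1 = 17, valid modulo lcm(9, 8) = 72: x ≡ 17 (mod 72).
  Combine with x ≡ 1 (mod 4): gcd(72, 4) = 4; 1 - 17 = -16, which IS divisible by 4, so compatible.
    Write x = 17 + 72·t and substitute into x ≡ 1 (mod 4): 72·t ≡ 1 − 17 = -16 (mod 4).
    Divide the congruence (and modulus) by g = 4: 18·t ≡ -4 (mod 1).
    Modulo 1 every t works; take t = 0.
    Then x = 17 + 72·0 = 17, valid modulo lcm(72, 4) = 72: x ≡ 17 (mod 72).
Verify: 17 mod 9 = 8, 17 mod 8 = 1, 17 mod 4 = 1.

x ≡ 17 (mod 72).


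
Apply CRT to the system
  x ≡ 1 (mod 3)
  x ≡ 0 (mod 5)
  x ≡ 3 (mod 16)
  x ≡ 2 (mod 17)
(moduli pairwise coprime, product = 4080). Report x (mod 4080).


Product of moduli M = 3 · 5 · 16 · 17 = 4080.
Merge one congruence at a time:
  Start: x ≡ 1 (mod 3).
  Combine with x ≡ 0 (mod 5); new modulus lcm = 15.
    Write x = 1 + 3·t and substitute into x ≡ 0 (mod 5): 3·t ≡ 0 − 1 = -1 (mod 5).
    Reduce coefficients mod 5: 3·t ≡ 4 (mod 5).
    The inverse of 3 mod 5 is 2 (since 3·2 = 6 = 1·5 + 1), so t ≡ 2·4 = 8 ≡ 3 (mod 5).
    Then x = 1 + 3·3 = 10, valid modulo lcm(3, 5) = 15: x ≡ 10 (mod 15).
  Combine with x ≡ 3 (mod 16); new modulus lcm = 240.
    Write x = 10 + 15·t and substitute into x ≡ 3 (mod 16): 15·t ≡ 3 − 10 = -7 (mod 16).
    Reduce coefficients mod 16: 15·t ≡ 9 (mod 16).
    The inverse of 15 mod 16 is 15 (since 15·15 = 225 = 14·16 + 1), so t ≡ 15·9 = 135 ≡ 7 (mod 16).
    Then x = 10 + 15·7 = 115, valid modulo lcm(15, 16) = 240: x ≡ 115 (mod 240).
  Combine with x ≡ 2 (mod 17); new modulus lcm = 4080.
    Write x = 115 + 240·t and substitute into x ≡ 2 (mod 17): 240·t ≡ 2 − 115 = -113 (mod 17).
    Reduce coefficients mod 17: 2·t ≡ 6 (mod 17).
    The inverse of 2 mod 17 is 9 (since 2·9 = 18 = 1·17 + 1), so t ≡ 9·6 = 54 ≡ 3 (mod 17).
    Then x = 115 + 240·3 = 835, valid modulo lcm(240, 17) = 4080: x ≡ 835 (mod 4080).
Verify against each original: 835 mod 3 = 1, 835 mod 5 = 0, 835 mod 16 = 3, 835 mod 17 = 2.

x ≡ 835 (mod 4080).


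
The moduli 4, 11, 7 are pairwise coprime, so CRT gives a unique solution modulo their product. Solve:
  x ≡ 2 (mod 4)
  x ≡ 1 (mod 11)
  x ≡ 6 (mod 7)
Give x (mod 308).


Moduli 4, 11, 7 are pairwise coprime; by CRT there is a unique solution modulo M = 4 · 11 · 7 = 308.
Solve pairwise, accumulating the modulus:
  Start with x ≡ 2 (mod 4).
  Combine with x ≡ 1 (mod 11): since gcd(4, 11) = 1, we get a unique residue mod 44.
    Write x = 2 + 4·t and substitute into x ≡ 1 (mod 11): 4·t ≡ 1 − 2 = -1 (mod 11).
    Reduce coefficients mod 11: 4·t ≡ 10 (mod 11).
    The inverse of 4 mod 11 is 3 (since 4·3 = 12 = 1·11 + 1), so t ≡ 3·10 = 30 ≡ 8 (mod 11).
    Then x = 2 + 4·8 = 34, valid modulo lcm(4, 11) = 44: x ≡ 34 (mod 44).
  Combine with x ≡ 6 (mod 7): since gcd(44, 7) = 1, we get a unique residue mod 308.
    Write x = 34 + 44·t and substitute into x ≡ 6 (mod 7): 44·t ≡ 6 − 34 = -28 (mod 7).
    Reduce coefficients mod 7: 2·t ≡ 0 (mod 7).
    The inverse of 2 mod 7 is 4 (since 2·4 = 8 = 1·7 + 1), so t ≡ 4·0 = 0 ≡ 0 (mod 7).
    Then x = 34 + 44·0 = 34, valid modulo lcm(44, 7) = 308: x ≡ 34 (mod 308).
Verify: 34 mod 4 = 2 ✓, 34 mod 11 = 1 ✓, 34 mod 7 = 6 ✓.

x ≡ 34 (mod 308).


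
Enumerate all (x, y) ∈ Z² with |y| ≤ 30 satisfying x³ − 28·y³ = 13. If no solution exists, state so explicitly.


The equation is x³ - 28y³ = 13. For fixed y, x³ = 28·y³ + 13, so a solution requires the RHS to be a perfect cube.
Strategy: iterate y from -30 to 30, compute RHS = 28·y³ + 13, and check whether it is a (positive or negative) perfect cube.
Check small values of y:
  y = 0: RHS = 13 is not a perfect cube.
  y = 1: RHS = 41 is not a perfect cube.
  y = -1: RHS = -15 is not a perfect cube.
  y = 2: RHS = 237 is not a perfect cube.
  y = -2: RHS = -211 is not a perfect cube.
  y = 3: RHS = 769 is not a perfect cube.
  y = -3: RHS = -743 is not a perfect cube.
Continuing the search up to |y| = 30 finds no solutions either.
No (x, y) in the scanned range satisfies the equation.

No integer solutions with |y| ≤ 30.


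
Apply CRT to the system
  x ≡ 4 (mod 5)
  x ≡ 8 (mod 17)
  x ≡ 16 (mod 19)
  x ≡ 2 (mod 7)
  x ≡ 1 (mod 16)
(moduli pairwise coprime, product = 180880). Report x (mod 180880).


Product of moduli M = 5 · 17 · 19 · 7 · 16 = 180880.
Merge one congruence at a time:
  Start: x ≡ 4 (mod 5).
  Combine with x ≡ 8 (mod 17); new modulus lcm = 85.
    Write x = 4 + 5·t and substitute into x ≡ 8 (mod 17): 5·t ≡ 8 − 4 = 4 (mod 17).
    The inverse of 5 mod 17 is 7 (since 5·7 = 35 = 2·17 + 1), so t ≡ 7·4 = 28 ≡ 11 (mod 17).
    Then x = 4 + 5·11 = 59, valid modulo lcm(5, 17) = 85: x ≡ 59 (mod 85).
  Combine with x ≡ 16 (mod 19); new modulus lcm = 1615.
    Write x = 59 + 85·t and substitute into x ≡ 16 (mod 19): 85·t ≡ 16 − 59 = -43 (mod 19).
    Reduce coefficients mod 19: 9·t ≡ 14 (mod 19).
    The inverse of 9 mod 19 is 17 (since 9·17 = 153 = 8·19 + 1), so t ≡ 17·14 = 238 ≡ 10 (mod 19).
    Then x = 59 + 85·10 = 909, valid modulo lcm(85, 19) = 1615: x ≡ 909 (mod 1615).
  Combine with x ≡ 2 (mod 7); new modulus lcm = 11305.
    Write x = 909 + 1615·t and substitute into x ≡ 2 (mod 7): 1615·t ≡ 2 − 909 = -907 (mod 7).
    Reduce coefficients mod 7: 5·t ≡ 3 (mod 7).
    The inverse of 5 mod 7 is 3 (since 5·3 = 15 = 2·7 + 1), so t ≡ 3·3 = 9 ≡ 2 (mod 7).
    Then x = 909 + 1615·2 = 4139, valid modulo lcm(1615, 7) = 11305: x ≡ 4139 (mod 11305).
  Combine with x ≡ 1 (mod 16); new modulus lcm = 180880.
    Write x = 4139 + 11305·t and substitute into x ≡ 1 (mod 16): 11305·t ≡ 1 − 4139 = -4138 (mod 16).
    Reduce coefficients mod 16: 9·t ≡ 6 (mod 16).
    The inverse of 9 mod 16 is 9 (since 9·9 = 81 = 5·16 + 1), so t ≡ 9·6 = 54 ≡ 6 (mod 16).
    Then x = 4139 + 11305·6 = 71969, valid modulo lcm(11305, 16) = 180880: x ≡ 71969 (mod 180880).
Verify against each original: 71969 mod 5 = 4, 71969 mod 17 = 8, 71969 mod 19 = 16, 71969 mod 7 = 2, 71969 mod 16 = 1.

x ≡ 71969 (mod 180880).


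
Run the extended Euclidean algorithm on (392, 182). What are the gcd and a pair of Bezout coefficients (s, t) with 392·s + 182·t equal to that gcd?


Euclidean algorithm on (392, 182) — divide until remainder is 0:
  392 = 2 · 182 + 28
  182 = 6 · 28 + 14
  28 = 2 · 14 + 0
gcd(392, 182) = 14.
Track Bezout coefficients alongside the remainders: start with r₀ = 392 = a·1 + b·0 (s = 1, t = 0) and r₁ = 182 = a·0 + b·1 (s = 0, t = 1); each new remainder r_{k+1} = r_{k-1} − q_k·r_k inherits s_{k+1} = s_{k-1} − q_k·s_k, t_{k+1} = t_{k-1} − q_k·t_k, so r_k = a·s_k + b·t_k at every step:
  q = 2: r = 28, s = 1 − 2·0 = 1, t = 0 − 2·1 = -2  (check: 392·1 + 182·(-2) = 28)
  q = 6: r = 14, s = 0 − 6·1 = -6, t = 1 − 6·(-2) = 13  (check: 392·(-6) + 182·13 = 14)
The row with r = 14 (the gcd) gives the Bezout coefficients s = -6, t = 13.
Result: 392 · (-6) + 182 · (13) = 14.

gcd(392, 182) = 14; s = -6, t = 13 (check: 392·(-6) + 182·13 = 14).


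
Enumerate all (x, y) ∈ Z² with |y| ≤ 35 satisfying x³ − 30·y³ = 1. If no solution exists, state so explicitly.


The equation is x³ - 30y³ = 1. For fixed y, x³ = 30·y³ + 1, so a solution requires the RHS to be a perfect cube.
Strategy: iterate y from -35 to 35, compute RHS = 30·y³ + 1, and check whether it is a (positive or negative) perfect cube.
Check small values of y:
  y = 0: RHS = 1 = (1)³ ⇒ x = 1 works.
  y = 1: RHS = 31 is not a perfect cube.
  y = -1: RHS = -29 is not a perfect cube.
  y = 2: RHS = 241 is not a perfect cube.
  y = -2: RHS = -239 is not a perfect cube.
  y = 3: RHS = 811 is not a perfect cube.
  y = -3: RHS = -809 is not a perfect cube.
Continuing the search up to |y| = 35 finds no further solutions beyond those listed.
Collected solutions: (1, 0).

Solutions (with |y| ≤ 35): (1, 0).


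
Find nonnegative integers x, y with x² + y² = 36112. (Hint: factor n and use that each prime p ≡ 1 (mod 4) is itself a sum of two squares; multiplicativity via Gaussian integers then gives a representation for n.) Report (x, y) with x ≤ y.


Step 1: Factor n = 36112 = 2^4 · 37 · 61.
Step 2: Check the mod-4 condition on each prime factor: 2 = 2 (special); 37 ≡ 1 (mod 4), exponent 1; 61 ≡ 1 (mod 4), exponent 1.
All primes ≡ 3 (mod 4) appear to even exponent (or don't appear), so by the two-squares theorem n IS expressible as a sum of two squares.
Step 3: Build a representation. Group n = k² · m with k = 4 and m = 37 · 61 = 2257 (a product of primes ≡ 1 (mod 4)); a representation of m scales to one of n via (k·x)² + (k·y)² = k²(x² + y²). Each prime p ≡ 1 (mod 4) is itself a sum of two squares; find a² by testing p − a² for a perfect square:
  37: 37 − 1² = 36 = 6² ⇒ 37 = 1² + 6².
  61: 61 − 1² = 60, 61 − 2² = 57, 61 − 3² = 52, 61 − 4² = 45, 61 − 5² = 36 = 6² ⇒ 61 = 5² + 6².
  Combine using the Brahmagupta–Fibonacci identity (a² + b²)(c² + d²) = (ac − bd)² + (ad + bc)² = (ac + bd)² + (ad − bc)²:
  37 · 61 = 2257: from (1² + 6²)(5² + 6²), take (1·5 − 6·6, 1·6 + 6·5) = (5 − 36, 6 + 30) = (-31, 36); dropping signs (only squares matter) gives (31, 36); check 31² + 36² = 961 + 1296 = 2257 ✓.
  Scale by k = 4: (4·31, 4·36) = (124, 144).
Step 4: Order so x ≤ y and verify: 124² + 144² = 15376 + 20736 = 36112 = n. ✓

n = 36112 = 124² + 144² (one valid representation with x ≤ y).


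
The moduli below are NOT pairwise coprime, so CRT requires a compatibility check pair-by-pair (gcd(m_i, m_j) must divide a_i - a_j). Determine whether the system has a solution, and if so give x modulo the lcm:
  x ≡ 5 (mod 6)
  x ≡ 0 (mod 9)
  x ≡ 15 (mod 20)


Moduli 6, 9, 20 are not pairwise coprime, so CRT works modulo lcm(m_i) when all pairwise compatibility conditions hold.
Pairwise compatibility: gcd(m_i, m_j) must divide a_i - a_j for every pair.
Merge one congruence at a time:
  Start: x ≡ 5 (mod 6).
  Combine with x ≡ 0 (mod 9): gcd(6, 9) = 3, and 0 - 5 = -5 is NOT divisible by 3.
    ⇒ system is inconsistent (no integer solution).

No solution (the system is inconsistent).


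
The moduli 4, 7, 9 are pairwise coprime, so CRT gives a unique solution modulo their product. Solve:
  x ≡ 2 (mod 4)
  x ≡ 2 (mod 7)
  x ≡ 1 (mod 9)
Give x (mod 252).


Moduli 4, 7, 9 are pairwise coprime; by CRT there is a unique solution modulo M = 4 · 7 · 9 = 252.
Solve pairwise, accumulating the modulus:
  Start with x ≡ 2 (mod 4).
  Combine with x ≡ 2 (mod 7): since gcd(4, 7) = 1, we get a unique residue mod 28.
    Write x = 2 + 4·t and substitute into x ≡ 2 (mod 7): 4·t ≡ 2 − 2 = 0 (mod 7).
    The inverse of 4 mod 7 is 2 (since 4·2 = 8 = 1·7 + 1), so t ≡ 2·0 = 0 ≡ 0 (mod 7).
    Then x = 2 + 4·0 = 2, valid modulo lcm(4, 7) = 28: x ≡ 2 (mod 28).
  Combine with x ≡ 1 (mod 9): since gcd(28, 9) = 1, we get a unique residue mod 252.
    Write x = 2 + 28·t and substitute into x ≡ 1 (mod 9): 28·t ≡ 1 − 2 = -1 (mod 9).
    Reduce coefficients mod 9: 1·t ≡ 8 (mod 9).
    So t ≡ 8 (mod 9).
    Then x = 2 + 28·8 = 226, valid modulo lcm(28, 9) = 252: x ≡ 226 (mod 252).
Verify: 226 mod 4 = 2 ✓, 226 mod 7 = 2 ✓, 226 mod 9 = 1 ✓.

x ≡ 226 (mod 252).


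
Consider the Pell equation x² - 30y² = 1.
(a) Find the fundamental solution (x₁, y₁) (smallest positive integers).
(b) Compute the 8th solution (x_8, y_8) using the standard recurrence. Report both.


Step 1: Find the fundamental solution (x₁, y₁) of x² - 30y² = 1.
  Expand √30 as a continued fraction. a₀ = ⌊√30⌋ = 5; iterate m_{k+1} = d_k·a_k − m_k, d_{k+1} = (30 − m_{k+1}²)/d_k, a_{k+1} = ⌊(a₀ + m_{k+1})/d_{k+1}⌋ (starting m₀ = 0, d₀ = 1), with convergents p_k = a_k·p_{k-1} + p_{k-2}, q_k = a_k·q_{k-1} + q_{k-2} (p₋₁ = 1, q₋₁ = 0):
  k = 0: a₀ = 5; p₀/q₀ = 5/1; p₀² − 30·q₀² = 25 − 30 = -5.
  k = 1: m = 5, d = 5, a = ⌊(5 + 5)/5⌋ = 2; p/q = (2·5 + 1)/(2·1 + 0) = 11/2; p² − 30·q² = 121 − 120 = 1.
  The first convergent with p² − 30·q² = 1 gives the fundamental solution (x₁, y₁) = (11, 2).
Step 2: Apply the recurrence (x_{n+1}, y_{n+1}) = (x₁x_n + 30y₁y_n, x₁y_n + y₁x_n) repeatedly.
  From (x_1, y_1) = (11, 2): x_2 = 11·11 + 30·2·2 = 241; y_2 = 11·2 + 2·11 = 44.
  From (x_2, y_2) = (241, 44): x_3 = 11·241 + 30·2·44 = 5291; y_3 = 11·44 + 2·241 = 966.
  From (x_3, y_3) = (5291, 966): x_4 = 11·5291 + 30·2·966 = 116161; y_4 = 11·966 + 2·5291 = 21208.
  From (x_4, y_4) = (116161, 21208): x_5 = 11·116161 + 30·2·21208 = 2550251; y_5 = 11·21208 + 2·116161 = 465610.
  From (x_5, y_5) = (2550251, 465610): x_6 = 11·2550251 + 30·2·465610 = 55989361; y_6 = 11·465610 + 2·2550251 = 10222212.
  From (x_6, y_6) = (55989361, 10222212): x_7 = 11·55989361 + 30·2·10222212 = 1229215691; y_7 = 11·10222212 + 2·55989361 = 224423054.
  From (x_7, y_7) = (1229215691, 224423054): x_8 = 11·1229215691 + 30·2·224423054 = 26986755841; y_8 = 11·224423054 + 2·1229215691 = 4927084976.
Step 3: Verify x_8² - 30·y_8² = 728284990821747617281 - 728284990821747617280 = 1 (should be 1). ✓

(x_1, y_1) = (11, 2); (x_8, y_8) = (26986755841, 4927084976).


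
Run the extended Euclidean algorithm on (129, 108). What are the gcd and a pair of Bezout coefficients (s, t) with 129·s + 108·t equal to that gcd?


Euclidean algorithm on (129, 108) — divide until remainder is 0:
  129 = 1 · 108 + 21
  108 = 5 · 21 + 3
  21 = 7 · 3 + 0
gcd(129, 108) = 3.
Track Bezout coefficients alongside the remainders: start with r₀ = 129 = a·1 + b·0 (s = 1, t = 0) and r₁ = 108 = a·0 + b·1 (s = 0, t = 1); each new remainder r_{k+1} = r_{k-1} − q_k·r_k inherits s_{k+1} = s_{k-1} − q_k·s_k, t_{k+1} = t_{k-1} − q_k·t_k, so r_k = a·s_k + b·t_k at every step:
  q = 1: r = 21, s = 1 − 1·0 = 1, t = 0 − 1·1 = -1  (check: 129·1 + 108·(-1) = 21)
  q = 5: r = 3, s = 0 − 5·1 = -5, t = 1 − 5·(-1) = 6  (check: 129·(-5) + 108·6 = 3)
The row with r = 3 (the gcd) gives the Bezout coefficients s = -5, t = 6.
Result: 129 · (-5) + 108 · (6) = 3.

gcd(129, 108) = 3; s = -5, t = 6 (check: 129·(-5) + 108·6 = 3).


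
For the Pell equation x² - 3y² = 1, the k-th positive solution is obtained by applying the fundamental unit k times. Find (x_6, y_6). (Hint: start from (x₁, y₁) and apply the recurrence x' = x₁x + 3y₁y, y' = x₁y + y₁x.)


Step 1: Find the fundamental solution (x₁, y₁) of x² - 3y² = 1.
  Expand √3 as a continued fraction. a₀ = ⌊√3⌋ = 1; iterate m_{k+1} = d_k·a_k − m_k, d_{k+1} = (3 − m_{k+1}²)/d_k, a_{k+1} = ⌊(a₀ + m_{k+1})/d_{k+1}⌋ (starting m₀ = 0, d₀ = 1), with convergents p_k = a_k·p_{k-1} + p_{k-2}, q_k = a_k·q_{k-1} + q_{k-2} (p₋₁ = 1, q₋₁ = 0):
  k = 0: a₀ = 1; p₀/q₀ = 1/1; p₀² − 3·q₀² = 1 − 3 = -2.
  k = 1: m = 1, d = 2, a = ⌊(1 + 1)/2⌋ = 1; p/q = (1·1 + 1)/(1·1 + 0) = 2/1; p² − 3·q² = 4 − 3 = 1.
  The first convergent with p² − 3·q² = 1 gives the fundamental solution (x₁, y₁) = (2, 1).
Step 2: Apply the recurrence (x_{n+1}, y_{n+1}) = (x₁x_n + 3y₁y_n, x₁y_n + y₁x_n) repeatedly.
  From (x_1, y_1) = (2, 1): x_2 = 2·2 + 3·1·1 = 7; y_2 = 2·1 + 1·2 = 4.
  From (x_2, y_2) = (7, 4): x_3 = 2·7 + 3·1·4 = 26; y_3 = 2·4 + 1·7 = 15.
  From (x_3, y_3) = (26, 15): x_4 = 2·26 + 3·1·15 = 97; y_4 = 2·15 + 1·26 = 56.
  From (x_4, y_4) = (97, 56): x_5 = 2·97 + 3·1·56 = 362; y_5 = 2·56 + 1·97 = 209.
  From (x_5, y_5) = (362, 209): x_6 = 2·362 + 3·1·209 = 1351; y_6 = 2·209 + 1·362 = 780.
Step 3: Verify x_6² - 3·y_6² = 1825201 - 1825200 = 1 (should be 1). ✓

(x_1, y_1) = (2, 1); (x_6, y_6) = (1351, 780).


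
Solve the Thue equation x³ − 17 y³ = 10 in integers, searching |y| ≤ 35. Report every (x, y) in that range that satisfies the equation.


The equation is x³ - 17y³ = 10. For fixed y, x³ = 17·y³ + 10, so a solution requires the RHS to be a perfect cube.
Strategy: iterate y from -35 to 35, compute RHS = 17·y³ + 10, and check whether it is a (positive or negative) perfect cube.
Check small values of y:
  y = 0: RHS = 10 is not a perfect cube.
  y = 1: RHS = 27 = (3)³ ⇒ x = 3 works.
  y = -1: RHS = -7 is not a perfect cube.
  y = 2: RHS = 146 is not a perfect cube.
  y = -2: RHS = -126 is not a perfect cube.
  y = 3: RHS = 469 is not a perfect cube.
  y = -3: RHS = -449 is not a perfect cube.
Continuing the search up to |y| = 35 finds no further solutions beyond those listed.
Collected solutions: (3, 1).

Solutions (with |y| ≤ 35): (3, 1).


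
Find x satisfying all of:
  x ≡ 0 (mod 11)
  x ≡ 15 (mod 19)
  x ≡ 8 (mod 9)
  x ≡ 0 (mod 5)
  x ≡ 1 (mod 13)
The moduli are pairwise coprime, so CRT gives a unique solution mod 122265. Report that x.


Product of moduli M = 11 · 19 · 9 · 5 · 13 = 122265.
Merge one congruence at a time:
  Start: x ≡ 0 (mod 11).
  Combine with x ≡ 15 (mod 19); new modulus lcm = 209.
    Write x = 0 + 11·t and substitute into x ≡ 15 (mod 19): 11·t ≡ 15 − 0 = 15 (mod 19).
    The inverse of 11 mod 19 is 7 (since 11·7 = 77 = 4·19 + 1), so t ≡ 7·15 = 105 ≡ 10 (mod 19).
    Then x = 0 + 11·10 = 110, valid modulo lcm(11, 19) = 209: x ≡ 110 (mod 209).
  Combine with x ≡ 8 (mod 9); new modulus lcm = 1881.
    Write x = 110 + 209·t and substitute into x ≡ 8 (mod 9): 209·t ≡ 8 − 110 = -102 (mod 9).
    Reduce coefficients mod 9: 2·t ≡ 6 (mod 9).
    The inverse of 2 mod 9 is 5 (since 2·5 = 10 = 1·9 + 1), so t ≡ 5·6 = 30 ≡ 3 (mod 9).
    Then x = 110 + 209·3 = 737, valid modulo lcm(209, 9) = 1881: x ≡ 737 (mod 1881).
  Combine with x ≡ 0 (mod 5); new modulus lcm = 9405.
    Write x = 737 + 1881·t and substitute into x ≡ 0 (mod 5): 1881·t ≡ 0 − 737 = -737 (mod 5).
    Reduce coefficients mod 5: 1·t ≡ 3 (mod 5).
    So t ≡ 3 (mod 5).
    Then x = 737 + 1881·3 = 6380, valid modulo lcm(1881, 5) = 9405: x ≡ 6380 (mod 9405).
  Combine with x ≡ 1 (mod 13); new modulus lcm = 122265.
    Write x = 6380 + 9405·t and substitute into x ≡ 1 (mod 13): 9405·t ≡ 1 − 6380 = -6379 (mod 13).
    Reduce coefficients mod 13: 6·t ≡ 4 (mod 13).
    The inverse of 6 mod 13 is 11 (since 6·11 = 66 = 5·13 + 1), so t ≡ 11·4 = 44 ≡ 5 (mod 13).
    Then x = 6380 + 9405·5 = 53405, valid modulo lcm(9405, 13) = 122265: x ≡ 53405 (mod 122265).
Verify against each original: 53405 mod 11 = 0, 53405 mod 19 = 15, 53405 mod 9 = 8, 53405 mod 5 = 0, 53405 mod 13 = 1.

x ≡ 53405 (mod 122265).


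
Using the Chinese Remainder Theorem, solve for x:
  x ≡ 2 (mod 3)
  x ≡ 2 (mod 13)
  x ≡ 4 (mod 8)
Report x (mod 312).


Moduli 3, 13, 8 are pairwise coprime; by CRT there is a unique solution modulo M = 3 · 13 · 8 = 312.
Solve pairwise, accumulating the modulus:
  Start with x ≡ 2 (mod 3).
  Combine with x ≡ 2 (mod 13): since gcd(3, 13) = 1, we get a unique residue mod 39.
    Write x = 2 + 3·t and substitute into x ≡ 2 (mod 13): 3·t ≡ 2 − 2 = 0 (mod 13).
    The inverse of 3 mod 13 is 9 (since 3·9 = 27 = 2·13 + 1), so t ≡ 9·0 = 0 ≡ 0 (mod 13).
    Then x = 2 + 3·0 = 2, valid modulo lcm(3, 13) = 39: x ≡ 2 (mod 39).
  Combine with x ≡ 4 (mod 8): since gcd(39, 8) = 1, we get a unique residue mod 312.
    Write x = 2 + 39·t and substitute into x ≡ 4 (mod 8): 39·t ≡ 4 − 2 = 2 (mod 8).
    Reduce coefficients mod 8: 7·t ≡ 2 (mod 8).
    The inverse of 7 mod 8 is 7 (since 7·7 = 49 = 6·8 + 1), so t ≡ 7·2 = 14 ≡ 6 (mod 8).
    Then x = 2 + 39·6 = 236, valid modulo lcm(39, 8) = 312: x ≡ 236 (mod 312).
Verify: 236 mod 3 = 2 ✓, 236 mod 13 = 2 ✓, 236 mod 8 = 4 ✓.

x ≡ 236 (mod 312).


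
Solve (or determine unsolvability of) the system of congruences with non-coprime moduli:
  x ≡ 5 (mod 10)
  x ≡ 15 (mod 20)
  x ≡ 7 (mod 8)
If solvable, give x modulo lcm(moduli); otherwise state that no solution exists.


Moduli 10, 20, 8 are not pairwise coprime, so CRT works modulo lcm(m_i) when all pairwise compatibility conditions hold.
Pairwise compatibility: gcd(m_i, m_j) must divide a_i - a_j for every pair.
Merge one congruence at a time:
  Start: x ≡ 5 (mod 10).
  Combine with x ≡ 15 (mod 20): gcd(10, 20) = 10; 15 - 5 = 10, which IS divisible by 10, so compatible.
    Write x = 5 + 10·t and substitute into x ≡ 15 (mod 20): 10·t ≡ 15 − 5 = 10 (mod 20).
    Divide the congruence (and modulus) by g = 10: 1·t ≡ 1 (mod 2).
    So t ≡ 1 (mod 2).
    Then x = 5 + 10·1 = 15, valid modulo lcm(10, 20) = 20: x ≡ 15 (mod 20).
  Combine with x ≡ 7 (mod 8): gcd(20, 8) = 4; 7 - 15 = -8, which IS divisible by 4, so compatible.
    Write x = 15 + 20·t and substitute into x ≡ 7 (mod 8): 20·t ≡ 7 − 15 = -8 (mod 8).
    Divide the congruence (and modulus) by g = 4: 5·t ≡ -2 (mod 2).
    Reduce coefficients mod 2: 1·t ≡ 0 (mod 2).
    So t ≡ 0 (mod 2).
    Then x = 15 + 20·0 = 15, valid modulo lcm(20, 8) = 40: x ≡ 15 (mod 40).
Verify: 15 mod 10 = 5, 15 mod 20 = 15, 15 mod 8 = 7.

x ≡ 15 (mod 40).


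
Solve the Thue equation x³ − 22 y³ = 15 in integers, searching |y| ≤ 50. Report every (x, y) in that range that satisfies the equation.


The equation is x³ - 22y³ = 15. For fixed y, x³ = 22·y³ + 15, so a solution requires the RHS to be a perfect cube.
Strategy: iterate y from -50 to 50, compute RHS = 22·y³ + 15, and check whether it is a (positive or negative) perfect cube.
Check small values of y:
  y = 0: RHS = 15 is not a perfect cube.
  y = 1: RHS = 37 is not a perfect cube.
  y = -1: RHS = -7 is not a perfect cube.
  y = 2: RHS = 191 is not a perfect cube.
  y = -2: RHS = -161 is not a perfect cube.
  y = 3: RHS = 609 is not a perfect cube.
  y = -3: RHS = -579 is not a perfect cube.
Continuing the search up to |y| = 50 finds no solutions either.
No (x, y) in the scanned range satisfies the equation.

No integer solutions with |y| ≤ 50.


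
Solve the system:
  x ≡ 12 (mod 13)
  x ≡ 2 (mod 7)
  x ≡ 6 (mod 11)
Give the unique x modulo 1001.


Moduli 13, 7, 11 are pairwise coprime; by CRT there is a unique solution modulo M = 13 · 7 · 11 = 1001.
Solve pairwise, accumulating the modulus:
  Start with x ≡ 12 (mod 13).
  Combine with x ≡ 2 (mod 7): since gcd(13, 7) = 1, we get a unique residue mod 91.
    Write x = 12 + 13·t and substitute into x ≡ 2 (mod 7): 13·t ≡ 2 − 12 = -10 (mod 7).
    Reduce coefficients mod 7: 6·t ≡ 4 (mod 7).
    The inverse of 6 mod 7 is 6 (since 6·6 = 36 = 5·7 + 1), so t ≡ 6·4 = 24 ≡ 3 (mod 7).
    Then x = 12 + 13·3 = 51, valid modulo lcm(13, 7) = 91: x ≡ 51 (mod 91).
  Combine with x ≡ 6 (mod 11): since gcd(91, 11) = 1, we get a unique residue mod 1001.
    Write x = 51 + 91·t and substitute into x ≡ 6 (mod 11): 91·t ≡ 6 − 51 = -45 (mod 11).
    Reduce coefficients mod 11: 3·t ≡ 10 (mod 11).
    The inverse of 3 mod 11 is 4 (since 3·4 = 12 = 1·11 + 1), so t ≡ 4·10 = 40 ≡ 7 (mod 11).
    Then x = 51 + 91·7 = 688, valid modulo lcm(91, 11) = 1001: x ≡ 688 (mod 1001).
Verify: 688 mod 13 = 12 ✓, 688 mod 7 = 2 ✓, 688 mod 11 = 6 ✓.

x ≡ 688 (mod 1001).


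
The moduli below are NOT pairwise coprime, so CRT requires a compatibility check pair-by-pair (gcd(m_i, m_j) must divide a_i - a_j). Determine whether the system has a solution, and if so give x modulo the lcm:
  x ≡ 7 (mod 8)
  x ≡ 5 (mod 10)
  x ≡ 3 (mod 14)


Moduli 8, 10, 14 are not pairwise coprime, so CRT works modulo lcm(m_i) when all pairwise compatibility conditions hold.
Pairwise compatibility: gcd(m_i, m_j) must divide a_i - a_j for every pair.
Merge one congruence at a time:
  Start: x ≡ 7 (mod 8).
  Combine with x ≡ 5 (mod 10): gcd(8, 10) = 2; 5 - 7 = -2, which IS divisible by 2, so compatible.
    Write x = 7 + 8·t and substitute into x ≡ 5 (mod 10): 8·t ≡ 5 − 7 = -2 (mod 10).
    Divide the congruence (and modulus) by g = 2: 4·t ≡ -1 (mod 5).
    Reduce coefficients mod 5: 4·t ≡ 4 (mod 5).
    The inverse of 4 mod 5 is 4 (since 4·4 = 16 = 3·5 + 1), so t ≡ 4·4 = 16 ≡ 1 (mod 5).
    Then x = 7 + 8·1 = 15, valid modulo lcm(8, 10) = 40: x ≡ 15 (mod 40).
  Combine with x ≡ 3 (mod 14): gcd(40, 14) = 2; 3 - 15 = -12, which IS divisible by 2, so compatible.
    Write x = 15 + 40·t and substitute into x ≡ 3 (mod 14): 40·t ≡ 3 − 15 = -12 (mod 14).
    Divide the congruence (and modulus) by g = 2: 20·t ≡ -6 (mod 7).
    Reduce coefficients mod 7: 6·t ≡ 1 (mod 7).
    The inverse of 6 mod 7 is 6 (since 6·6 = 36 = 5·7 + 1), so t ≡ 6·1 = 6 ≡ 6 (mod 7).
    Then x = 15 + 40·6 = 255, valid modulo lcm(40, 14) = 280: x ≡ 255 (mod 280).
Verify: 255 mod 8 = 7, 255 mod 10 = 5, 255 mod 14 = 3.

x ≡ 255 (mod 280).


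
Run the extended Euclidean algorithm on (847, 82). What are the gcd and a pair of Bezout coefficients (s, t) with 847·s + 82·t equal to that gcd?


Euclidean algorithm on (847, 82) — divide until remainder is 0:
  847 = 10 · 82 + 27
  82 = 3 · 27 + 1
  27 = 27 · 1 + 0
gcd(847, 82) = 1.
Track Bezout coefficients alongside the remainders: start with r₀ = 847 = a·1 + b·0 (s = 1, t = 0) and r₁ = 82 = a·0 + b·1 (s = 0, t = 1); each new remainder r_{k+1} = r_{k-1} − q_k·r_k inherits s_{k+1} = s_{k-1} − q_k·s_k, t_{k+1} = t_{k-1} − q_k·t_k, so r_k = a·s_k + b·t_k at every step:
  q = 10: r = 27, s = 1 − 10·0 = 1, t = 0 − 10·1 = -10  (check: 847·1 + 82·(-10) = 27)
  q = 3: r = 1, s = 0 − 3·1 = -3, t = 1 − 3·(-10) = 31  (check: 847·(-3) + 82·31 = 1)
The row with r = 1 (the gcd) gives the Bezout coefficients s = -3, t = 31.
Result: 847 · (-3) + 82 · (31) = 1.

gcd(847, 82) = 1; s = -3, t = 31 (check: 847·(-3) + 82·31 = 1).


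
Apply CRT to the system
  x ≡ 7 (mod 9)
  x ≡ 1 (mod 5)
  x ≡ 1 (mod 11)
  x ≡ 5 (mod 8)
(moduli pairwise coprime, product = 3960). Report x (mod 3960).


Product of moduli M = 9 · 5 · 11 · 8 = 3960.
Merge one congruence at a time:
  Start: x ≡ 7 (mod 9).
  Combine with x ≡ 1 (mod 5); new modulus lcm = 45.
    Write x = 7 + 9·t and substitute into x ≡ 1 (mod 5): 9·t ≡ 1 − 7 = -6 (mod 5).
    Reduce coefficients mod 5: 4·t ≡ 4 (mod 5).
    The inverse of 4 mod 5 is 4 (since 4·4 = 16 = 3·5 + 1), so t ≡ 4·4 = 16 ≡ 1 (mod 5).
    Then x = 7 + 9·1 = 16, valid modulo lcm(9, 5) = 45: x ≡ 16 (mod 45).
  Combine with x ≡ 1 (mod 11); new modulus lcm = 495.
    Write x = 16 + 45·t and substitute into x ≡ 1 (mod 11): 45·t ≡ 1 − 16 = -15 (mod 11).
    Reduce coefficients mod 11: 1·t ≡ 7 (mod 11).
    So t ≡ 7 (mod 11).
    Then x = 16 + 45·7 = 331, valid modulo lcm(45, 11) = 495: x ≡ 331 (mod 495).
  Combine with x ≡ 5 (mod 8); new modulus lcm = 3960.
    Write x = 331 + 495·t and substitute into x ≡ 5 (mod 8): 495·t ≡ 5 − 331 = -326 (mod 8).
    Reduce coefficients mod 8: 7·t ≡ 2 (mod 8).
    The inverse of 7 mod 8 is 7 (since 7·7 = 49 = 6·8 + 1), so t ≡ 7·2 = 14 ≡ 6 (mod 8).
    Then x = 331 + 495·6 = 3301, valid modulo lcm(495, 8) = 3960: x ≡ 3301 (mod 3960).
Verify against each original: 3301 mod 9 = 7, 3301 mod 5 = 1, 3301 mod 11 = 1, 3301 mod 8 = 5.

x ≡ 3301 (mod 3960).


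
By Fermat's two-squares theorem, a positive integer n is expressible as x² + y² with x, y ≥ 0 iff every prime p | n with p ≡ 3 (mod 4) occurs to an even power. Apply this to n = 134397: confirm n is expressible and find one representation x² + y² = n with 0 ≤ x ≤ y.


Step 1: Factor n = 134397 = 3^2 · 109 · 137.
Step 2: Check the mod-4 condition on each prime factor: 3 ≡ 3 (mod 4), exponent 2 (must be even); 109 ≡ 1 (mod 4), exponent 1; 137 ≡ 1 (mod 4), exponent 1.
All primes ≡ 3 (mod 4) appear to even exponent (or don't appear), so by the two-squares theorem n IS expressible as a sum of two squares.
Step 3: Build a representation. Group n = k² · m with k = 3 and m = 109 · 137 = 14933 (a product of primes ≡ 1 (mod 4)); a representation of m scales to one of n via (k·x)² + (k·y)² = k²(x² + y²). Each prime p ≡ 1 (mod 4) is itself a sum of two squares; find a² by testing p − a² for a perfect square:
  109: 109 − 1² = 108, 109 − 2² = 105, 109 − 3² = 100 = 10² ⇒ 109 = 3² + 10².
  137: 137 − 1² = 136, 137 − 2² = 133, 137 − 3² = 128, 137 − 4² = 121 = 11² ⇒ 137 = 4² + 11².
  Combine using the Brahmagupta–Fibonacci identity (a² + b²)(c² + d²) = (ac − bd)² + (ad + bc)² = (ac + bd)² + (ad − bc)²:
  109 · 137 = 14933: from (3² + 10²)(4² + 11²), take (3·4 − 10·11, 3·11 + 10·4) = (12 − 110, 33 + 40) = (-98, 73); dropping signs (only squares matter) gives (98, 73); check 98² + 73² = 9604 + 5329 = 14933 ✓.
  Scale by k = 3: (3·98, 3·73) = (294, 219).
Step 4: Order so x ≤ y and verify: 219² + 294² = 47961 + 86436 = 134397 = n. ✓

n = 134397 = 219² + 294² (one valid representation with x ≤ y).


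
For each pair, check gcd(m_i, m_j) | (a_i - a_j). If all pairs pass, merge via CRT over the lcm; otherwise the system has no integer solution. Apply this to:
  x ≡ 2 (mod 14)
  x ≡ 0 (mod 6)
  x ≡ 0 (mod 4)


Moduli 14, 6, 4 are not pairwise coprime, so CRT works modulo lcm(m_i) when all pairwise compatibility conditions hold.
Pairwise compatibility: gcd(m_i, m_j) must divide a_i - a_j for every pair.
Merge one congruence at a time:
  Start: x ≡ 2 (mod 14).
  Combine with x ≡ 0 (mod 6): gcd(14, 6) = 2; 0 - 2 = -2, which IS divisible by 2, so compatible.
    Write x = 2 + 14·t and substitute into x ≡ 0 (mod 6): 14·t ≡ 0 − 2 = -2 (mod 6).
    Divide the congruence (and modulus) by g = 2: 7·t ≡ -1 (mod 3).
    Reduce coefficients mod 3: 1·t ≡ 2 (mod 3).
    So t ≡ 2 (mod 3).
    Then x = 2 + 14·2 = 30, valid modulo lcm(14, 6) = 42: x ≡ 30 (mod 42).
  Combine with x ≡ 0 (mod 4): gcd(42, 4) = 2; 0 - 30 = -30, which IS divisible by 2, so compatible.
    Write x = 30 + 42·t and substitute into x ≡ 0 (mod 4): 42·t ≡ 0 − 30 = -30 (mod 4).
    Divide the congruence (and modulus) by g = 2: 21·t ≡ -15 (mod 2).
    Reduce coefficients mod 2: 1·t ≡ 1 (mod 2).
    So t ≡ 1 (mod 2).
    Then x = 30 + 42·1 = 72, valid modulo lcm(42, 4) = 84: x ≡ 72 (mod 84).
Verify: 72 mod 14 = 2, 72 mod 6 = 0, 72 mod 4 = 0.

x ≡ 72 (mod 84).


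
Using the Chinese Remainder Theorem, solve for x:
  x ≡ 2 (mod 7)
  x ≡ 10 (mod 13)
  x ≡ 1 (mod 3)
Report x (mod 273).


Moduli 7, 13, 3 are pairwise coprime; by CRT there is a unique solution modulo M = 7 · 13 · 3 = 273.
Solve pairwise, accumulating the modulus:
  Start with x ≡ 2 (mod 7).
  Combine with x ≡ 10 (mod 13): since gcd(7, 13) = 1, we get a unique residue mod 91.
    Write x = 2 + 7·t and substitute into x ≡ 10 (mod 13): 7·t ≡ 10 − 2 = 8 (mod 13).
    The inverse of 7 mod 13 is 2 (since 7·2 = 14 = 1·13 + 1), so t ≡ 2·8 = 16 ≡ 3 (mod 13).
    Then x = 2 + 7·3 = 23, valid modulo lcm(7, 13) = 91: x ≡ 23 (mod 91).
  Combine with x ≡ 1 (mod 3): since gcd(91, 3) = 1, we get a unique residue mod 273.
    Write x = 23 + 91·t and substitute into x ≡ 1 (mod 3): 91·t ≡ 1 − 23 = -22 (mod 3).
    Reduce coefficients mod 3: 1·t ≡ 2 (mod 3).
    So t ≡ 2 (mod 3).
    Then x = 23 + 91·2 = 205, valid modulo lcm(91, 3) = 273: x ≡ 205 (mod 273).
Verify: 205 mod 7 = 2 ✓, 205 mod 13 = 10 ✓, 205 mod 3 = 1 ✓.

x ≡ 205 (mod 273).


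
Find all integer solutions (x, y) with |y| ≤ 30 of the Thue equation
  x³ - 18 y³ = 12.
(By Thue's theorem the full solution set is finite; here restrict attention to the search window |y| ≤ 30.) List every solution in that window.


The equation is x³ - 18y³ = 12. For fixed y, x³ = 18·y³ + 12, so a solution requires the RHS to be a perfect cube.
Strategy: iterate y from -30 to 30, compute RHS = 18·y³ + 12, and check whether it is a (positive or negative) perfect cube.
Check small values of y:
  y = 0: RHS = 12 is not a perfect cube.
  y = 1: RHS = 30 is not a perfect cube.
  y = -1: RHS = -6 is not a perfect cube.
  y = 2: RHS = 156 is not a perfect cube.
  y = -2: RHS = -132 is not a perfect cube.
  y = 3: RHS = 498 is not a perfect cube.
  y = -3: RHS = -474 is not a perfect cube.
Continuing the search up to |y| = 30 finds no solutions either.
No (x, y) in the scanned range satisfies the equation.

No integer solutions with |y| ≤ 30.
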